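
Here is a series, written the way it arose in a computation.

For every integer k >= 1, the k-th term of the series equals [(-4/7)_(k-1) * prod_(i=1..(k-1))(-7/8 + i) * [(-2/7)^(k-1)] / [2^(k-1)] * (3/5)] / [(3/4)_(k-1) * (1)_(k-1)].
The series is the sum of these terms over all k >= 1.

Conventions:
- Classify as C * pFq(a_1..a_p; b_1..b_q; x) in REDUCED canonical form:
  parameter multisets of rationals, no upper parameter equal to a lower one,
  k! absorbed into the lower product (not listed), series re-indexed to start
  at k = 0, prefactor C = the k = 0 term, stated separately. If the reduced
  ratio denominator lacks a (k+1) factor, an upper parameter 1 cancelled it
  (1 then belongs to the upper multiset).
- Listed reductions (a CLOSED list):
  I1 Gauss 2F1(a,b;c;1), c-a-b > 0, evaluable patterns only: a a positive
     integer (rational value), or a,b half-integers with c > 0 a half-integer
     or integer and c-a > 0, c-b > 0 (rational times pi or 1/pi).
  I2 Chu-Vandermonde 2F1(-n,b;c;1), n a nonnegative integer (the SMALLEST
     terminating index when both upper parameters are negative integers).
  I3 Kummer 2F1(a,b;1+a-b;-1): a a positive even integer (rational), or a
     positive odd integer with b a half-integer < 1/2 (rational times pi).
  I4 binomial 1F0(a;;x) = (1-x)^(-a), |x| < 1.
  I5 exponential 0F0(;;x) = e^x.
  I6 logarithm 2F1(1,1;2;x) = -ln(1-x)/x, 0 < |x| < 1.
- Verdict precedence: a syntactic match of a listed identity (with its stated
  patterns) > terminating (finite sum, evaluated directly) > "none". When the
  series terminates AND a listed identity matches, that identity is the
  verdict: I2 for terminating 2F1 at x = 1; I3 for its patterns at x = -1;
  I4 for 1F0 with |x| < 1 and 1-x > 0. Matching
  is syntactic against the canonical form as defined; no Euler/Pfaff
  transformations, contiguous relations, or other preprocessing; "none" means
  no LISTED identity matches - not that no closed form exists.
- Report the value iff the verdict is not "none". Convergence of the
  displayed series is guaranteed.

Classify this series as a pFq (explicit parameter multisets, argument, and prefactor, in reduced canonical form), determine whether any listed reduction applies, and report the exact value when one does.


Canonical form: C = 3/5 times 2F1 with upper {-4/7, 1/8}, lower {3/4}, x = -1/7. Verdict: no listed reduction: x = -1/7 and upper {-4/7, 1/8} fail every I1-I6 pattern.

Key observation: t_0 = 3/5 here, and (1)_k (C = 3/5, x = -1/7) is k! itself.
Step ratio: r(k) = (-1/7) * (k-4/7) (k+1/8) / [(k+3/4) (k+1)] - poly over poly, x = (-1/7) from leading terms; C = 3/5 at k = 0.


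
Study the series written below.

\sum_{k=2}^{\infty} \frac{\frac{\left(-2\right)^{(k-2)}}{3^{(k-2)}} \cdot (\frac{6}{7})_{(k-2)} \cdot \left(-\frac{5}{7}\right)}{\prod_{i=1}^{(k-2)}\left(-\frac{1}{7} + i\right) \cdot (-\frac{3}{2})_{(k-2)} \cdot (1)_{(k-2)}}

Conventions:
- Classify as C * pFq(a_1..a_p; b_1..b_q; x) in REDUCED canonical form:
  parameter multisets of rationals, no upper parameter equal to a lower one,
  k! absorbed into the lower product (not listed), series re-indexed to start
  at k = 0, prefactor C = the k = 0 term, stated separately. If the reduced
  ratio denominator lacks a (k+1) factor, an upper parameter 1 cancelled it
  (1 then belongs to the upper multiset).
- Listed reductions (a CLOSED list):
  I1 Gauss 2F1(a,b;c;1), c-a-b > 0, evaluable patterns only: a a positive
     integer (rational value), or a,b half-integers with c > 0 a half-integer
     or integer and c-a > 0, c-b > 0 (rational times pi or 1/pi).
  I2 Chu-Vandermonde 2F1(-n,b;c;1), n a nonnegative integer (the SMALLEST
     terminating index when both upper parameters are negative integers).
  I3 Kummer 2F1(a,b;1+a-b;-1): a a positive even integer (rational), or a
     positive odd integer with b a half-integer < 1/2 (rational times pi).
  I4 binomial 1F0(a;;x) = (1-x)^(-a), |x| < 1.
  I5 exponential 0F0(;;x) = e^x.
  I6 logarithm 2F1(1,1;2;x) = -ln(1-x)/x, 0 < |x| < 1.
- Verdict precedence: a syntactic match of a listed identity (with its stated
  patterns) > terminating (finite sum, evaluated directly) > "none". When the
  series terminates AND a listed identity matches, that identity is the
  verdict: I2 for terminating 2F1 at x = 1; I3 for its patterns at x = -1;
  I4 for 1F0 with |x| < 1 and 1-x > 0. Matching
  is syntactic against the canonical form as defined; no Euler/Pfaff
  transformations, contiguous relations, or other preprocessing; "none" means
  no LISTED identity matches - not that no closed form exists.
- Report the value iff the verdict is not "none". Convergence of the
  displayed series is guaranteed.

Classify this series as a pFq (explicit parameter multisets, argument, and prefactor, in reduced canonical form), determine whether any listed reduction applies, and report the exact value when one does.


At argument -\frac{2}{3}: a 0F1 with upper {-}, lower {-\frac{3}{2}}, scaled by C = -\frac{5}{7}. Verdict: none (x = -\frac{2}{3}): each listed identity misses the multisets {-} ; {-\frac{3}{2}}.

The tell: t_0 being -\frac{5}{7}, (1)_k (prefactor -5/7) is k! itself.
Adjacent-term ratio: r(k) = -\frac{2}{3} * 1 / [(k-\frac{3}{2}) (k+1)] - poly over poly, x = -\frac{2}{3} from leading terms; C = -\frac{5}{7} at k = 0.


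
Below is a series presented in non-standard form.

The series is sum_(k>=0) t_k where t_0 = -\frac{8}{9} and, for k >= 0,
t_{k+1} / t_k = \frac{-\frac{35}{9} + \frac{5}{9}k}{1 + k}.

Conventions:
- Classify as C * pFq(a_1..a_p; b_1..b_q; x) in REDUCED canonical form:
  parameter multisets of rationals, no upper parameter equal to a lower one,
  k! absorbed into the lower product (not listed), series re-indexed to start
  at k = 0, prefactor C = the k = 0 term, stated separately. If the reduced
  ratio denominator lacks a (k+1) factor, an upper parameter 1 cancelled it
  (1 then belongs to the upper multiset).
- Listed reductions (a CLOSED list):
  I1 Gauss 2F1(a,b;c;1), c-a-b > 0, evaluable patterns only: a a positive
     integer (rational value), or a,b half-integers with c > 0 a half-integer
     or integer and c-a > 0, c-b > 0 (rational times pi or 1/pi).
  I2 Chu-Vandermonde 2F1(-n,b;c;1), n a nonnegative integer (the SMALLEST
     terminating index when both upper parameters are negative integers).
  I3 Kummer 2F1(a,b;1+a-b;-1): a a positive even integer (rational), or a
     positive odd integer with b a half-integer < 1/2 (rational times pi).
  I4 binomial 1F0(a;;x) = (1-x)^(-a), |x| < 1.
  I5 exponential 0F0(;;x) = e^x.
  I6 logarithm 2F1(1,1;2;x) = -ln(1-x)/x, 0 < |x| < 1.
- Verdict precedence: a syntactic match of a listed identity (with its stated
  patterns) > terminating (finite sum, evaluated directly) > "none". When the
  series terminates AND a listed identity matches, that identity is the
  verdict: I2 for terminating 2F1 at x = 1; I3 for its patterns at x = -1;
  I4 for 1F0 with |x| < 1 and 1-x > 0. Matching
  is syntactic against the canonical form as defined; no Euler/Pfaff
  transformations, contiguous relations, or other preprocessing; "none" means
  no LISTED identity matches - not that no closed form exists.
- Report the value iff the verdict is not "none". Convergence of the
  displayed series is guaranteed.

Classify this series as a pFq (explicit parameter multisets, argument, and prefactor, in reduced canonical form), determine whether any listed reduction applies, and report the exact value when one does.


x = \frac{5}{9} here; the reduced form reads 1F0, upper {-7}, lower {-}, C = -\frac{8}{9}. Verdict (x = \frac{5}{9}): binomial (I4) applies (the 1F0 binomial series: exponent 7, x = \frac{5}{9}). Value: -\frac{131072}{43046721}.

The tell: t_0 being -\frac{8}{9}, roots of the ratio polynomials (prefactor -8/9) are the negated parameters.
Ratio: r(k) = \frac{5}{9} * (k-7) / [(k+1)] - rational in k, leading ratio \frac{5}{9}; with t_0 = -\frac{8}{9}, classification follows.


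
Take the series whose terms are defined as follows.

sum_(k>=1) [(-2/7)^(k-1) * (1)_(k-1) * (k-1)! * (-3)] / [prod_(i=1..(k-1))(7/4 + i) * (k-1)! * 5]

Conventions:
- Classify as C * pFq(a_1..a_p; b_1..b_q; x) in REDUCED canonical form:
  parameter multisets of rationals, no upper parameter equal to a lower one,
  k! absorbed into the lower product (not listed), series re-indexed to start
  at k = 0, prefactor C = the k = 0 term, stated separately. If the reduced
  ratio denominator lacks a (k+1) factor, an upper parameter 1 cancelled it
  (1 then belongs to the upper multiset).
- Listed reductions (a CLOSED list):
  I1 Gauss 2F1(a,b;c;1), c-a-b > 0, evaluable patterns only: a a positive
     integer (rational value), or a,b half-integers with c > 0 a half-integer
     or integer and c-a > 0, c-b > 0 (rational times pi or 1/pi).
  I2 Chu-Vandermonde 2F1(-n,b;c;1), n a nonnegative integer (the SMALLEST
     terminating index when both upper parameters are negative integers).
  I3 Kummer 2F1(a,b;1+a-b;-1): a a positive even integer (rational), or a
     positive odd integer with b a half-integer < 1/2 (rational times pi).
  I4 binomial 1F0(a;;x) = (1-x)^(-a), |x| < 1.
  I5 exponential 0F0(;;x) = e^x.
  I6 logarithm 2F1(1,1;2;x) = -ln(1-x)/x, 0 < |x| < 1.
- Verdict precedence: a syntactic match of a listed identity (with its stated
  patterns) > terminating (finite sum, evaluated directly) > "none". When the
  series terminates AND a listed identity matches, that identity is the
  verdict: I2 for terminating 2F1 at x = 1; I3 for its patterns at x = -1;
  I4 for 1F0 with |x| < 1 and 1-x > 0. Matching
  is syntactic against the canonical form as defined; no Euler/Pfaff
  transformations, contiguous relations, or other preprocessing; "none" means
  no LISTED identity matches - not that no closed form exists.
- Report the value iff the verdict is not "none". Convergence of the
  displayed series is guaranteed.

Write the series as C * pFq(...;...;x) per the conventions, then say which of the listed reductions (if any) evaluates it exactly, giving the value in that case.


The series (x = -2/7) is 2F1: upper {1, 1}, lower {11/4}, prefactor -3/5. Verdict: none. A 2F1 with upper {1, 1} fits none of I1-I6 at x = -2/7; the sum runs forever.

The tell: from the first term -3/5: the lower running product (C = -3/5) is a rising factorial.
Adjacent-term ratio: r(k) = (-2/7) * (k+1) (k+1) / [(k+11/4) (k+1)] ; factor over Q: parameters, x = (-2/7), and C = -3/5.


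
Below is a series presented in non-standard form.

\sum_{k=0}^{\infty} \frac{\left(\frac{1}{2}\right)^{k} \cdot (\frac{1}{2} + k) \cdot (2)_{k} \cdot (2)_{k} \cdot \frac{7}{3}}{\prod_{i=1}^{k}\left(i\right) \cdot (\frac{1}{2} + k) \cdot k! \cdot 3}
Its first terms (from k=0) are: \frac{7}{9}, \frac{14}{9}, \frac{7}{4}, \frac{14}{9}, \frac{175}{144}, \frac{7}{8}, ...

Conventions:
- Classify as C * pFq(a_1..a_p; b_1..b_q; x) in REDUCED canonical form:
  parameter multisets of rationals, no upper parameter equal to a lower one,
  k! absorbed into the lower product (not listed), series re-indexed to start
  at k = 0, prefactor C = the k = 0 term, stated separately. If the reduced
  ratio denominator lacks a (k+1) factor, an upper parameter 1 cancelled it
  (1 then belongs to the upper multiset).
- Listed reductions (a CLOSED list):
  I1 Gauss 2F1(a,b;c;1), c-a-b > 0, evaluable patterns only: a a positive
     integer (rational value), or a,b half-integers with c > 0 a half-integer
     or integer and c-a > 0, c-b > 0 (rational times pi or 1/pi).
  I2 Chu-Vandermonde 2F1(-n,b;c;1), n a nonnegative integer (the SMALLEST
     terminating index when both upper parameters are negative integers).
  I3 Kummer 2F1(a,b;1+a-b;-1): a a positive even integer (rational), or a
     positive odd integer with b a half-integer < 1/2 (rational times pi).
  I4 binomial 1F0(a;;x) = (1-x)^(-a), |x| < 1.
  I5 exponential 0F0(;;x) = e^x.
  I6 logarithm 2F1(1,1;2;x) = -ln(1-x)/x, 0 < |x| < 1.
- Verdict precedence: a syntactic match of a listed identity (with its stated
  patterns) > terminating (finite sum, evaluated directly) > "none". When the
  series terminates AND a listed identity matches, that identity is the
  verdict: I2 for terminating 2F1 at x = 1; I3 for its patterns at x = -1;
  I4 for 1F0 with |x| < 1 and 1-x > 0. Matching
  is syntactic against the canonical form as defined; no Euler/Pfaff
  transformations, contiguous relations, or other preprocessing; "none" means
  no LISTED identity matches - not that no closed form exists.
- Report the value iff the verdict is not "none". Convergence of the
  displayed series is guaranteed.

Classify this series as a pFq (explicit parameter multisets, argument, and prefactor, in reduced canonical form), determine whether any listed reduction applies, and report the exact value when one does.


Reduced: x = \frac{1}{2}, 2F1, upper = {2, 2}, lower = {1}, C = \frac{7}{9}. Verdict: none - this 2F1 at x = \frac{1}{2} matches no listed pattern, and upper {2, 2} holds no stopper.

Key step: from the first term \frac{7}{9}: the factor k + 1/2 cancels (top and bottom), leaving C = 7/9.
Ratio: r(k) = \frac{1}{2} * (k+2) (k+2) / [(k+1) (k+1)] - rational in k. x = \frac{1}{2}; t_0 = \frac{7}{9}; negate the roots.


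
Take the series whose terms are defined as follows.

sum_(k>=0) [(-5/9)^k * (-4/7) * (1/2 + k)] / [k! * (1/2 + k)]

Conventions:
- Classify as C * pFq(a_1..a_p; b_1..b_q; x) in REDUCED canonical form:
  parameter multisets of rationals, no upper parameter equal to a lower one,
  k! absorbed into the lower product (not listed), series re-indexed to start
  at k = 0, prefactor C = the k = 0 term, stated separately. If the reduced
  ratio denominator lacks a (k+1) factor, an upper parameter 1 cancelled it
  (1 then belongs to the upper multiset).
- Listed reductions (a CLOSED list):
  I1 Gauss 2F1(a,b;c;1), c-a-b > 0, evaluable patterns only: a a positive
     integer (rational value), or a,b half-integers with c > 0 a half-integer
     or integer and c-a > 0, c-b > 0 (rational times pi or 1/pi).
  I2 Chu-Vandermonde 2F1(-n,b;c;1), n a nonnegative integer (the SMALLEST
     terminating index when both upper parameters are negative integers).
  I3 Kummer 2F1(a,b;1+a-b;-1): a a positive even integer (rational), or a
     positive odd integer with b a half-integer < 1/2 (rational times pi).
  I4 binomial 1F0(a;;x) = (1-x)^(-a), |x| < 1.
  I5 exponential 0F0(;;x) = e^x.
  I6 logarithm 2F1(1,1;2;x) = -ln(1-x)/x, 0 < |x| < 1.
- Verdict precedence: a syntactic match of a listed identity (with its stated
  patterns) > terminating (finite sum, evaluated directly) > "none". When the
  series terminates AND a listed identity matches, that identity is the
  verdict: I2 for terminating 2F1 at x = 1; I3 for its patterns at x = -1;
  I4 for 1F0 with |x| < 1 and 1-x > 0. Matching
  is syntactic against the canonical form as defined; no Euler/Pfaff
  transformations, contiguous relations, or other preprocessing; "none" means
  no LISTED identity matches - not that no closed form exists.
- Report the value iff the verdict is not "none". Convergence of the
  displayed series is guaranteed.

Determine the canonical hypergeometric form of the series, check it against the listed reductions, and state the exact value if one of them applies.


The series (x = -5/9) is 0F0: upper {-}, lower {-}, prefactor -4/7. Verdict: the exponential series (I5) applies (the 0F0 exponential series at x = -5/9). Its exact value is (-4/7) * e^(-5/9).

First insight: from the first term -4/7: k + 1/2 divides numerator and denominator alike; C = -4/7 after cancelling.
Step ratio: r(k) = (-5/9) * 1 / [(k+1)] - rational; roots negated = parameters, x = (-5/9), C = -4/7.


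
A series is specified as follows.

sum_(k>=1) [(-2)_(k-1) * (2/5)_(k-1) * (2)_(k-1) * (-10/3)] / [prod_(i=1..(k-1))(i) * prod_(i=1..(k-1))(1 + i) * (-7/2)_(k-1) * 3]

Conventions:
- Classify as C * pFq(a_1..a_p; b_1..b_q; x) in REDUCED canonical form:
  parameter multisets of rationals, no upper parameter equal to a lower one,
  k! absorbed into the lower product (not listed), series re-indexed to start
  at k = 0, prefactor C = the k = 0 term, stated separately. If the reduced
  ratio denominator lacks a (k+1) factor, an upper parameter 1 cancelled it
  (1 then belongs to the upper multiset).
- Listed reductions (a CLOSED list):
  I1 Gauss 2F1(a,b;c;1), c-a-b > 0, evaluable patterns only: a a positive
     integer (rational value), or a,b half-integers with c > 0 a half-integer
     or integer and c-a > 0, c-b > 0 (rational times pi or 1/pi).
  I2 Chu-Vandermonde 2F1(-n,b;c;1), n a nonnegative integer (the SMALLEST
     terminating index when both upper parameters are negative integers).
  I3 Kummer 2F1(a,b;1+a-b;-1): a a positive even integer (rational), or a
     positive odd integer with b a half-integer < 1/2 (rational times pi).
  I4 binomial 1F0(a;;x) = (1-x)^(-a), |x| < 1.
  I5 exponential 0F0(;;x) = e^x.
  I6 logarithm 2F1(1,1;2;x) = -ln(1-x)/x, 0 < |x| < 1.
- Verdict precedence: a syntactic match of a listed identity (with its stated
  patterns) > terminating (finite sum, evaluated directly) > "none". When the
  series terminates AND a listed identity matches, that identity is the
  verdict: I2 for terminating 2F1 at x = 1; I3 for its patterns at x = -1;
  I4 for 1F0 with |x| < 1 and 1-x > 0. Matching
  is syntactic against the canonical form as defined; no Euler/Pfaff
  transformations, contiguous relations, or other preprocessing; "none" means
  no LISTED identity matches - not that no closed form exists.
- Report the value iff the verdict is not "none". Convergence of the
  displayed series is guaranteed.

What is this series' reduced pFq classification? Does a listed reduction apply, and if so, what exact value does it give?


At argument 1: a 2F1 with upper {-2, 2/5}, lower {-7/2}, scaled by C = -10/9. Verdict: the Chu-Vandermonde identity I2 matches (terminating 2F1 at x = 1 with n = 2, b = 2/5, c = -7/2). Value: -754/525.

Structural cue: x = 1 and the lower running product (prefactor -10/9) is a rising factorial.
Adjacent-term ratio: r(k) = 1 * (k-2) (k+2/5) / [(k-7/2) (k+1)] - poly over poly, x = 1 from leading terms; C = -10/9 at k = 0.


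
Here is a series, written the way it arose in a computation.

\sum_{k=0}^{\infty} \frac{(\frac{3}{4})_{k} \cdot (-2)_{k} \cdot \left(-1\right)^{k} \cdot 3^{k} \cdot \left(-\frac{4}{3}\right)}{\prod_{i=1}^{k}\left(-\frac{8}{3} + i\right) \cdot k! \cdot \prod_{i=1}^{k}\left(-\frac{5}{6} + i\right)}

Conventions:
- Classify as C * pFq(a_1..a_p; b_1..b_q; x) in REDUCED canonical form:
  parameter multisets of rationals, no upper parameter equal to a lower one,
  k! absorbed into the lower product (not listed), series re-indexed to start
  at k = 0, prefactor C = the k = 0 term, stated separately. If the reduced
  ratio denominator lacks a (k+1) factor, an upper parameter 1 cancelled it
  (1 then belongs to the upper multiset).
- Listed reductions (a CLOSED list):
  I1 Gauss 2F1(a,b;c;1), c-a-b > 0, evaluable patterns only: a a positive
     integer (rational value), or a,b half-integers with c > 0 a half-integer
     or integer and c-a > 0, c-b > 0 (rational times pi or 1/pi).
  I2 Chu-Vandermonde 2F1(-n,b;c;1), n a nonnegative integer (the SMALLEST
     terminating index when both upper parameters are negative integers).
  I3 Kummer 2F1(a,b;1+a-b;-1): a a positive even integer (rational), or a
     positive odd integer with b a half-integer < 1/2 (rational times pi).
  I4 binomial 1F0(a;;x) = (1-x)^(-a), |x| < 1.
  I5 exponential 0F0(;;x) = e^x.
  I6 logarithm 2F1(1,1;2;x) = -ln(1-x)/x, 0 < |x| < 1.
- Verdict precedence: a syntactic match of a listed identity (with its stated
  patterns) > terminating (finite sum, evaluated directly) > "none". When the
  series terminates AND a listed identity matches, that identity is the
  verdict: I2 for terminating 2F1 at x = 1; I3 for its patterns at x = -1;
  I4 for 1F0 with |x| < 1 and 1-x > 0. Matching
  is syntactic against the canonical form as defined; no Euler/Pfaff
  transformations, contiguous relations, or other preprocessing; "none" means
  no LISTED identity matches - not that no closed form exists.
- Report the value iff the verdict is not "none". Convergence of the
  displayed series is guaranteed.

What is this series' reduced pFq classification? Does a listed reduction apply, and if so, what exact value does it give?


Reduced: x = -3, 2F2, upper = {-2, \frac{3}{4}}, lower = {-\frac{5}{3}, \frac{1}{6}}, C = -\frac{4}{3}. Verdict: terminating - no listed pattern fits, but -2 in the upper list cuts the series at k = 2; direct evaluation. Its exact value is -\frac{1579}{30}.

Structural cue: from the first term -\frac{4}{3}: the lower running product (C = -4/3, x = -3) is a rising factorial.
Consecutive-term ratio: r(k) = -3 * (k-2) (k+\frac{3}{4}) / [(k-\frac{5}{3}) (k+\frac{1}{6}) (k+1)] - poly over poly, x = -3 from leading terms; C = -\frac{4}{3} at k = 0.


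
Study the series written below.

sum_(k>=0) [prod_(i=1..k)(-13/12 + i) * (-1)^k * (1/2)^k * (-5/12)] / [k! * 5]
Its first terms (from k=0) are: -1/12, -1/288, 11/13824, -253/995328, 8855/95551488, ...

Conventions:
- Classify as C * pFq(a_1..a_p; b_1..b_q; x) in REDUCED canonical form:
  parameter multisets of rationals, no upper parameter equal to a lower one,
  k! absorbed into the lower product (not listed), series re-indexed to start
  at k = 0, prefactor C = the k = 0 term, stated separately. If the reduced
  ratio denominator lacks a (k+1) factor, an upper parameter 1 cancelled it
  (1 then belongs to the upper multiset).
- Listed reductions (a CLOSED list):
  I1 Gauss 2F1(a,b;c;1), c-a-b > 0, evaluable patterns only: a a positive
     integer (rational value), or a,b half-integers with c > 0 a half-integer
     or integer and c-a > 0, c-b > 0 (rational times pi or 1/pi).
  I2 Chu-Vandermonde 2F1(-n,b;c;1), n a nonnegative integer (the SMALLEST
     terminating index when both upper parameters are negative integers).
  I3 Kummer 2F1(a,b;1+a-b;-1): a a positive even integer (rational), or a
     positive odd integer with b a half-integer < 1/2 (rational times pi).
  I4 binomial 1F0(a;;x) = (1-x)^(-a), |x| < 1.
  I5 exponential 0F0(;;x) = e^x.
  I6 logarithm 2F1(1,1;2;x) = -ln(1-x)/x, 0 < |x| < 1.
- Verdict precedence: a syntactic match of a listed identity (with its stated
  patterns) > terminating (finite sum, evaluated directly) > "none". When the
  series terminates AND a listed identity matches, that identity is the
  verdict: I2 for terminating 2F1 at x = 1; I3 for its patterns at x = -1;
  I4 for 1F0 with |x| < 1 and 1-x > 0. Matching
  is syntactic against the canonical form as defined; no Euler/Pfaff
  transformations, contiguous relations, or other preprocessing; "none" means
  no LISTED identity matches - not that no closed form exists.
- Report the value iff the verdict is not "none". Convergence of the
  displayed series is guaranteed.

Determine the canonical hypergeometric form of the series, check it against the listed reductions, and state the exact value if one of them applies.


Key step: t_0 being -1/12, the constant factors (C = -1/12, x = -1/2) combine into one prefactor.
Consecutive-term ratio: r(k) = (-1/2) * (k-1/12) / [(k+1)] - poly over poly, x = (-1/2) from leading terms; C = -1/12 at k = 0.

Canonical form: C = -1/12 times 1F0 with upper {-1/12}, lower {-}, x = -1/2. Verdict: the binomial series (I4) applies (the 1F0 binomial series: exponent 1/12, x = -1/2). Hence: (-1/12) * (3/2)^(1/12).


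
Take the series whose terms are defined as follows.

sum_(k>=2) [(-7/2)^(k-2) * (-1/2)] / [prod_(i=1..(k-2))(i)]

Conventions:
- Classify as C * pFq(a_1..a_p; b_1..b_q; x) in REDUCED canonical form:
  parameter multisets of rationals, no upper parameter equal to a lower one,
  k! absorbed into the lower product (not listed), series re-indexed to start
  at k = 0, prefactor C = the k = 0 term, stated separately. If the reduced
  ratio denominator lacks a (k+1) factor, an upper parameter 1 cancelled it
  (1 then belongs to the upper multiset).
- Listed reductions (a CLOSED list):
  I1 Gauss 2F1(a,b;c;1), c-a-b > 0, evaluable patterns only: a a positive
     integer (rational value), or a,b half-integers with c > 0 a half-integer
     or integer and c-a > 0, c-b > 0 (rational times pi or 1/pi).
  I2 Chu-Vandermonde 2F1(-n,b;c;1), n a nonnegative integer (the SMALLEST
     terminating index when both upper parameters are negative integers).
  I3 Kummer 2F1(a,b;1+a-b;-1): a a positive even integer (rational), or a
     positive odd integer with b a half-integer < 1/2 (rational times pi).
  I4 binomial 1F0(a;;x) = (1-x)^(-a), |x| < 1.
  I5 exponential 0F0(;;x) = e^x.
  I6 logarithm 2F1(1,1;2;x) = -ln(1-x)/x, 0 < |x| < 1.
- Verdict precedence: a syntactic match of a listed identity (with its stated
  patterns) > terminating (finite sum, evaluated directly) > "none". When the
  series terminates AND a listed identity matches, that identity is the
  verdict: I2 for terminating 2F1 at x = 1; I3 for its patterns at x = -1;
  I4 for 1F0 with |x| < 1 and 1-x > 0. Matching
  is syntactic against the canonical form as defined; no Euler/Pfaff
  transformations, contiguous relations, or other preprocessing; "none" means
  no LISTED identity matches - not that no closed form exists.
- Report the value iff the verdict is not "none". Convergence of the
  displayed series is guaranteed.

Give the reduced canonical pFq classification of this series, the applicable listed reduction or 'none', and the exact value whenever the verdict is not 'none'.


Classification (C = -1/2): 0F0 with upper {-}, lower {-}, argument x = -7/2. Verdict at x = -7/2: the I5 exponential reduction matches (the 0F0 exponential series at x = -7/2). Exact value: (-1/2) * e^(-7/2).

Key observation: from the first term -1/2: the product of the first k integers (C = -1/2) is k!.
Consecutive-term ratio: r(k) = (-7/2) * 1 / [(k+1)] ; factor over Q: parameters, x = (-7/2), and C = -1/2.


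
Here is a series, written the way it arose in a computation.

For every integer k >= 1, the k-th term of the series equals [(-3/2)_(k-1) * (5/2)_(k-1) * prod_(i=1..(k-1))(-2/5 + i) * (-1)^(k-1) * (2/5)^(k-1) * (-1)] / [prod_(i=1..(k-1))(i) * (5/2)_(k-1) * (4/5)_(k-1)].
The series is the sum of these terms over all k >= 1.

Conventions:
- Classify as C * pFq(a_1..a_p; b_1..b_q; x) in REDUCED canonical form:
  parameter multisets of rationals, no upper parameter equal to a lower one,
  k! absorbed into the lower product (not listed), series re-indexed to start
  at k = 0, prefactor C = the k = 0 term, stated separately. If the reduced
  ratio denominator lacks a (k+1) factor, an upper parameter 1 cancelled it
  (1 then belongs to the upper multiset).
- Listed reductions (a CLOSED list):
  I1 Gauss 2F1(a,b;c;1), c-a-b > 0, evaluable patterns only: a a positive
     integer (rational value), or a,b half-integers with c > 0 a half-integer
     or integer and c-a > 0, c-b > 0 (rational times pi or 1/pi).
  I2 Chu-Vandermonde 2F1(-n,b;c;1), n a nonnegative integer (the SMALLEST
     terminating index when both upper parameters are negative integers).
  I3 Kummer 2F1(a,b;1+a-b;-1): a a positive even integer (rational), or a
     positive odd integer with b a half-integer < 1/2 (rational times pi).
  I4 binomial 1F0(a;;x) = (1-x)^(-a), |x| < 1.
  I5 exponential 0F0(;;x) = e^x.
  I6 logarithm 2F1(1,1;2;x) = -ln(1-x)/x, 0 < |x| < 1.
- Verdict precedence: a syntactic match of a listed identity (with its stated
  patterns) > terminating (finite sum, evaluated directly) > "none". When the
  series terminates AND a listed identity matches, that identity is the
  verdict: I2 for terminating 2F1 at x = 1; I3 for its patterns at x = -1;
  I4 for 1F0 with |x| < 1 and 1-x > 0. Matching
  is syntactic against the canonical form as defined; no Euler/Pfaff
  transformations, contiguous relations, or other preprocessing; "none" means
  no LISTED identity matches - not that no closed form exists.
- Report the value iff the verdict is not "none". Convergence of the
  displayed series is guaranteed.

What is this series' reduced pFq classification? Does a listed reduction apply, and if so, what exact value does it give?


Classification (C = -1): 2F1 with upper {-3/2, 3/5}, lower {4/5}, argument x = -2/5. Verdict: no listed reduction: x = -2/5 and upper {-3/2, 3/5} fail every I1-I6 pattern.

The tell: from the first term -1: the product of the first k integers (prefactor -1) is k!.
Ratio: r(k) = (-2/5) * (k-3/2) (k+3/5) / [(k+4/5) (k+1)] - rational; roots negated = parameters, x = (-2/5), C = -1.


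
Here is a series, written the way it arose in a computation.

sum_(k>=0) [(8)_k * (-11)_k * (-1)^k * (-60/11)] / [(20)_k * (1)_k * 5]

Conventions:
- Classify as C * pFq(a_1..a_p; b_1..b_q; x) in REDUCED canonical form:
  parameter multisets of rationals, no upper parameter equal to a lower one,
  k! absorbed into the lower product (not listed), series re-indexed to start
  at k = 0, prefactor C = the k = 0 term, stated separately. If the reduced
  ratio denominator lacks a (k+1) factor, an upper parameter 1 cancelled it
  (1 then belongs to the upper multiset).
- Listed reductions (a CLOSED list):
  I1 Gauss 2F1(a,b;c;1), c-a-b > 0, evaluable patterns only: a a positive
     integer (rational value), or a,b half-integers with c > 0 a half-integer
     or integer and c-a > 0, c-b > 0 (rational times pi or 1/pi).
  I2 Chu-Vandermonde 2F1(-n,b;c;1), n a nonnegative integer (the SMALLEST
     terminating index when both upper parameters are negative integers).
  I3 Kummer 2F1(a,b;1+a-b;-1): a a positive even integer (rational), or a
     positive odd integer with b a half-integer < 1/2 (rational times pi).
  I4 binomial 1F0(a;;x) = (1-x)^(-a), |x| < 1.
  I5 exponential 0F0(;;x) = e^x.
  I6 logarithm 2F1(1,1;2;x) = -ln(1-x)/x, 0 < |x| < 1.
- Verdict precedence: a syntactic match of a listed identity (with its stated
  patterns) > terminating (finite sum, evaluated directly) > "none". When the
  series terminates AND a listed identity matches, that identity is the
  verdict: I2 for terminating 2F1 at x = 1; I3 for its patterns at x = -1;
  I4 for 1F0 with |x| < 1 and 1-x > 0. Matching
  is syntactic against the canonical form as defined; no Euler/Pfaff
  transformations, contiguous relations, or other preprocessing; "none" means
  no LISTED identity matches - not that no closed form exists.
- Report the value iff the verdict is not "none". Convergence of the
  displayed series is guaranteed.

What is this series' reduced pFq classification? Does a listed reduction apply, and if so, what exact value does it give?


The tell: x = (-1) and (1)_k (C = -12/11, x = -1) is k! itself.
Step ratio: r(k) = (-1) * (k-11) (k+8) / [(k+20) (k+1)] - poly over poly, x = (-1) from leading terms; C = -12/11 at k = 0.

The series (x = -1) is 2F1: upper {-11, 8}, lower {20}, prefactor -12/11. Verdict: the Kummer evaluation I3 fires (x = -1; c = 20 equals 1+a-b for upper {-11, 8}: listed pattern). Its exact value is -23256/385.


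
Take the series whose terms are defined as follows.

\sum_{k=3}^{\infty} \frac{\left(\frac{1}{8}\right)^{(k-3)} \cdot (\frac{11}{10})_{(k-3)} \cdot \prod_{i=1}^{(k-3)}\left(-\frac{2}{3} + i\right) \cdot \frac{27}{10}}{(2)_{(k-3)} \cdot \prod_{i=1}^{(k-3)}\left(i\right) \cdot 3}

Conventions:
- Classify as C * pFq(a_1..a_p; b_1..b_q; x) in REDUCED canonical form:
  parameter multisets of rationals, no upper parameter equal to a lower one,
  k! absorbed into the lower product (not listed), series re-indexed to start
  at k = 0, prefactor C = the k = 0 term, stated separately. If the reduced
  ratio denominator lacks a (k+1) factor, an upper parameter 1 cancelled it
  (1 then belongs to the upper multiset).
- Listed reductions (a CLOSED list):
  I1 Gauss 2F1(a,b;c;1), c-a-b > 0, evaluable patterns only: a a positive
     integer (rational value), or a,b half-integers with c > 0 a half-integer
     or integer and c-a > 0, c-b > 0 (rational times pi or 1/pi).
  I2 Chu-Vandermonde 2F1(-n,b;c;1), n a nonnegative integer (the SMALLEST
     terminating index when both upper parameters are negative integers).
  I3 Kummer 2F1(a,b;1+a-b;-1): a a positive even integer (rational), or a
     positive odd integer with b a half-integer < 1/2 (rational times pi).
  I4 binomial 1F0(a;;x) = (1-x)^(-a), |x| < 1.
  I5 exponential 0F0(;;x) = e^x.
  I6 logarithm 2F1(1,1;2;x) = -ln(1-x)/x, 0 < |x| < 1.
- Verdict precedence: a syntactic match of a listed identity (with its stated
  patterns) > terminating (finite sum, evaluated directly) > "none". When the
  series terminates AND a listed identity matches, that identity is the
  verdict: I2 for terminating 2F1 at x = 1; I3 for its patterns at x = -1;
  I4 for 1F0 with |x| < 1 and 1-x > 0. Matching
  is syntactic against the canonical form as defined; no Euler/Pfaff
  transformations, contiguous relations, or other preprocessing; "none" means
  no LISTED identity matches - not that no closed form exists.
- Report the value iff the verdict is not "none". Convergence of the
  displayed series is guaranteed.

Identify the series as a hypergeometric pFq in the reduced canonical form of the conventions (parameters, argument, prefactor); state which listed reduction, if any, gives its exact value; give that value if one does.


At argument \frac{1}{8}: a 2F1 with upper {\frac{1}{3}, \frac{11}{10}}, lower {2}, scaled by C = \frac{9}{10}. Verdict: none. No listed pattern accepts 2F1(\frac{1}{3}, \frac{11}{10}; 2; \frac{1}{8}).

The tell: with t_0 = \frac{9}{10}, the running product (prefactor 9/10) telescopes to a rising factorial.
Adjacent-term ratio: r(k) = \frac{1}{8} * (k+\frac{1}{3}) (k+\frac{11}{10}) / [(k+2) (k+1)] - poly over poly, x = \frac{1}{8} from leading terms; C = \frac{9}{10} at k = 0.


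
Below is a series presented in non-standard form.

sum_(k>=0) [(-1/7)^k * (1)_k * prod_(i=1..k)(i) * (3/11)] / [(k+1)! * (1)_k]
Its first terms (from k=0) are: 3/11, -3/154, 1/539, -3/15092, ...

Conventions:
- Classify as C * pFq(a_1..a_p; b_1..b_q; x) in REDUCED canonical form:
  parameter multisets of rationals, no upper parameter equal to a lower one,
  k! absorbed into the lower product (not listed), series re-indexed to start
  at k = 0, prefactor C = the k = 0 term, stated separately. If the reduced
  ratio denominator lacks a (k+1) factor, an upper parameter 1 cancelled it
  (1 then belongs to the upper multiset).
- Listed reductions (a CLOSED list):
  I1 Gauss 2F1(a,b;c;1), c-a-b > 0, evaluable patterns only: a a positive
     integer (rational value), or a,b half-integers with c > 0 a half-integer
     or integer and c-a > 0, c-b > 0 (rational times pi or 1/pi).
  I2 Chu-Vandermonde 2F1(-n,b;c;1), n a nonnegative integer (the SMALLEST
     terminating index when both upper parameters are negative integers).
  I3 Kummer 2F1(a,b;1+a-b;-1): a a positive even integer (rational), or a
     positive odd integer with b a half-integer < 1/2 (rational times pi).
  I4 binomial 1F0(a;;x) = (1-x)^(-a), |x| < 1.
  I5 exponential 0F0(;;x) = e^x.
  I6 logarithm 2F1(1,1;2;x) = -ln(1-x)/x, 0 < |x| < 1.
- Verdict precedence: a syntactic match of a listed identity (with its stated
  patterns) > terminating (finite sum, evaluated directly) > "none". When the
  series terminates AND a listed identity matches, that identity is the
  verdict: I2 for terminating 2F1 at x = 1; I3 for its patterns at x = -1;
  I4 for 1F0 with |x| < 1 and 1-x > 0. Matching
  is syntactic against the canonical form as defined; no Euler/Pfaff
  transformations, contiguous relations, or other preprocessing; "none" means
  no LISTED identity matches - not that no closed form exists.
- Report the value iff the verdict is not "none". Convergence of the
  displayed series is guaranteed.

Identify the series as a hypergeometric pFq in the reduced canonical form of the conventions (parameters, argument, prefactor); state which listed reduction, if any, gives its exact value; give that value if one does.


This is 3/11 * 2F1(1, 1; 2; -1/7) in reduced canonical form. Verdict: this is logarithm (I6) (the logarithm: parameters (1,1;2), x = -1/7). Its exact value is (21/11) * ln(8/7).

The tell: x = (-1/7) and the running product (C = 3/11, x = -1/7) telescopes to a rising factorial.
Step ratio: r(k) = (-1/7) * (k+1) (k+1) / [(k+2) (k+1)] - rational in k. x = (-1/7); t_0 = 3/11; negate the roots.


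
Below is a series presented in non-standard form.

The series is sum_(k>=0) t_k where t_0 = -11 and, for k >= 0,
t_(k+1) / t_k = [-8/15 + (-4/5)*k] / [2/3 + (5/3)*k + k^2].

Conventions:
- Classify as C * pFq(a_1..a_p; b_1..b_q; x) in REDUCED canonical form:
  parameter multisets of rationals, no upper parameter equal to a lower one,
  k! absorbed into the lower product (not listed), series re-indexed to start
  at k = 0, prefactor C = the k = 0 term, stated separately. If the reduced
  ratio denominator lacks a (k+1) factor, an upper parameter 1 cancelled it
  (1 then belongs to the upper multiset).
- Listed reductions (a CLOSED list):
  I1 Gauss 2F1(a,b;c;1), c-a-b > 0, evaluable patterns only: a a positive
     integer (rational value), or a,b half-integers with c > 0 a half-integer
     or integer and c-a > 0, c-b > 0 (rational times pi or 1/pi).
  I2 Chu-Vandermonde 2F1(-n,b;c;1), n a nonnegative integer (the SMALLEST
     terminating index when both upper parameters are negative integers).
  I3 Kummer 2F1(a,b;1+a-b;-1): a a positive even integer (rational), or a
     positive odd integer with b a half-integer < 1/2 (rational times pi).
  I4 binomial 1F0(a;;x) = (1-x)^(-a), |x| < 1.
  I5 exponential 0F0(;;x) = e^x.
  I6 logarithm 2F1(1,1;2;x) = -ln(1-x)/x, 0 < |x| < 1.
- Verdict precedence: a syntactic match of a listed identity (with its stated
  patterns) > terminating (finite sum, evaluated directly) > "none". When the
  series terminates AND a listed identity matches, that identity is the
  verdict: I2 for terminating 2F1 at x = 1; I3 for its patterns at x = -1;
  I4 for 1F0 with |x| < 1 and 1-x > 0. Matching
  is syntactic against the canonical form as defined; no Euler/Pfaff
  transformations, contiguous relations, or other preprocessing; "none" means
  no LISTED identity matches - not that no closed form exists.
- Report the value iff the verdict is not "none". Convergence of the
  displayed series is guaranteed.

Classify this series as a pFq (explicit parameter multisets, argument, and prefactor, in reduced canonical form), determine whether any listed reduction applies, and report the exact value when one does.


The tell: t_0 = -11 here, and factor the ratio over Q (C = -11, x = -4/5): negated roots = parameters.
Consecutive-term ratio: r(k) = (-4/5) * 1 / [(k+1)] ; factor over Q: parameters, x = (-4/5), and C = -11.

The series (x = -4/5) is 0F0: upper {-}, lower {-}, prefactor -11. Verdict: exponential (I5) fires (the 0F0 exponential series at x = -4/5). Its exact value is (-11) * e^(-4/5).


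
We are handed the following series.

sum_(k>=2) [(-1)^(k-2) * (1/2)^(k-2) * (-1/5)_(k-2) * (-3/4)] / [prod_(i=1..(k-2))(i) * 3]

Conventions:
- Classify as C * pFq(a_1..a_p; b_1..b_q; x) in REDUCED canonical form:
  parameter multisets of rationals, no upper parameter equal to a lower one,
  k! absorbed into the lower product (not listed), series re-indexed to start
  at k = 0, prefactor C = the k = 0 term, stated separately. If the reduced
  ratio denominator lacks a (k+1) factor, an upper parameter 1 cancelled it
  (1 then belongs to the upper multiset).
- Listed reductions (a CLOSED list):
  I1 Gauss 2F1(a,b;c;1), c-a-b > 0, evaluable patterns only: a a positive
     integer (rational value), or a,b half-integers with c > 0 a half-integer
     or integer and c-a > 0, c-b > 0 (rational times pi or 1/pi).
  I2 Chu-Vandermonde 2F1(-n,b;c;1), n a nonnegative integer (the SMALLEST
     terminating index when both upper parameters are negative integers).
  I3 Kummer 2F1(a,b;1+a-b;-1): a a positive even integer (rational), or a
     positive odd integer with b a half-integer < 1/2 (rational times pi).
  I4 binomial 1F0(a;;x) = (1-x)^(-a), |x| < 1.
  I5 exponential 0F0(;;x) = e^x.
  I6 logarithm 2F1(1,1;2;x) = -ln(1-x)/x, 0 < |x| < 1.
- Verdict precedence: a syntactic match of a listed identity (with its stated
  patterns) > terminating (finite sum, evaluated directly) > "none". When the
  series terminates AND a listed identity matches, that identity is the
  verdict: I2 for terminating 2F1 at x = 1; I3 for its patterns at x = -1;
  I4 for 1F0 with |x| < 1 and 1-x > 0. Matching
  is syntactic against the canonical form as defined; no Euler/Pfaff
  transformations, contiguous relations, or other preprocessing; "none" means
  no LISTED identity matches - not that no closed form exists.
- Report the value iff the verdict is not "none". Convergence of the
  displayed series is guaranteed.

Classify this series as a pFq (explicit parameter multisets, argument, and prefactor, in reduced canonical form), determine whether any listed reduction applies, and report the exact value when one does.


At argument -1/2: a 1F0 with upper {-1/5}, lower {-}, scaled by C = -1/4. Verdict: the binomial series (I4) matches (the 1F0 binomial series: exponent 1/5, x = -1/2). Exact value: (-1/4) * (3/2)^(1/5).

First insight: x = (-1/2) and the constant factors (C = -1/4, x = -1/2) combine into one prefactor.
Step ratio: r(k) = (-1/2) * (k-1/5) / [(k+1)] - rational in k, leading ratio (-1/2); with t_0 = -1/4, classification follows.
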